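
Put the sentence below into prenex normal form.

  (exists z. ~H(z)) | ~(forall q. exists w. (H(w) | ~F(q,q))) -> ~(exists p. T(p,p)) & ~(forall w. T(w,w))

forall z. forall q. exists w. forall p. exists a. (H(z) & (H(w) | ~F(q,q)) | ~T(p,p) & ~T(a,a))

First replace A → B with ¬A ∨ B.
  ~((exists z. ~H(z)) | ~(forall q. exists w. (H(w) | ~F(q,q)))) | ~(exists p. T(p,p)) & ~(forall w. T(w,w))
Drive negations inward (¬∀x A ≡ ∃x ¬A, ¬∃x A ≡ ∀x ¬A, De Morgan for ∧/∨):
  (forall z. H(z)) & (forall q. exists w. (H(w) | ~F(q,q))) | (forall p. ~T(p,p)) & (exists w. ~T(w,w))
Give each quantifier a distinct variable: w↦a.
  (forall z. H(z)) & (forall q. exists w. (H(w) | ~F(q,q))) | (forall p. ~T(p,p)) & (exists a. ~T(a,a))
Pull the quantifiers to the front (each side's bound variable is not free in the other side):
  forall z. forall q. exists w. forall p. exists a. (H(z) & (H(w) | ~F(q,q)) | ~T(p,p) & ~T(a,a))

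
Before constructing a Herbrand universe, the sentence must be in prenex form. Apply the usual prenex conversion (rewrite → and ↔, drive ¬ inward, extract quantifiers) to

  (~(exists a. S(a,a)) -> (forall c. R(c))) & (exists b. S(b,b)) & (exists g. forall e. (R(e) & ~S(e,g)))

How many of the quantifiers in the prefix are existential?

3

Rewrite implications/biconditionals: A → B as ¬A ∨ B.
  (~~(exists a. S(a,a)) | (forall c. R(c))) & (exists b. S(b,b)) & (exists g. forall e. (R(e) & ~S(e,g)))
Push ¬ through the quantifiers and connectives to reach negation normal form:
  ((exists a. S(a,a)) | (forall c. R(c))) & (exists b. S(b,b)) & (exists g. forall e. (R(e) & ~S(e,g)))
All bound variables are already distinct, so no renaming is needed.
Pull the quantifiers to the front (each side's bound variable is not free in the other side):
  exists a. forall c. exists b. exists g. forall e. ((S(a,a) | R(c)) & S(b,b) & R(e) & ~S(e,g))
The prefix is exists a forall c exists b exists g forall e: 2 universal, 3 existential.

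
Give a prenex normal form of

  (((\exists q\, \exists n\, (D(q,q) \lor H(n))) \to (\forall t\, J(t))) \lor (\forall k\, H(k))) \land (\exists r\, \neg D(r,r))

\forall q\, \forall n\, \forall t\, \forall k\, \exists r\, ((\neg D(q,q) \land \neg H(n) \lor J(t) \lor H(k)) \land \neg D(r,r))

Eliminate → and ↔ using ¬ and ∨.
  (\neg (\exists q\, \exists n\, (D(q,q) \lor H(n))) \lor (\forall t\, J(t)) \lor (\forall k\, H(k))) \land (\exists r\, \neg D(r,r))
Drive negations inward (¬∀x A ≡ ∃x ¬A, ¬∃x A ≡ ∀x ¬A, De Morgan for ∧/∨):
  ((\forall q\, \forall n\, (\neg D(q,q) \land \neg H(n))) \lor (\forall t\, J(t)) \lor (\forall k\, H(k))) \land (\exists r\, \neg D(r,r))
All bound variables are already distinct, so no renaming is needed.
Finally move all quantifiers to the prefix:
  \forall q\, \forall n\, \forall t\, \forall k\, \exists r\, ((\neg D(q,q) \land \neg H(n) \lor J(t) \lor H(k)) \land \neg D(r,r))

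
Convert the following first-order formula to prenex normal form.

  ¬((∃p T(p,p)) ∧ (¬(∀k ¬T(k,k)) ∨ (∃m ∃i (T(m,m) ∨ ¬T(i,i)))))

∀p ∀k ∀m ∀i (¬T(p,p) ∨ ¬T(k,k) ∧ ¬T(m,m) ∧ T(i,i))

Push ¬ through the quantifiers and connectives to reach negation normal form:
  (∀p ¬T(p,p)) ∨ (∀k ¬T(k,k)) ∧ (∀m ∀i (¬T(m,m) ∧ T(i,i)))
Extract every quantifier outward, since the variables are now distinct and don't occur free across branches:
  ∀p ∀k ∀m ∀i (¬T(p,p) ∨ ¬T(k,k) ∧ ¬T(m,m) ∧ T(i,i))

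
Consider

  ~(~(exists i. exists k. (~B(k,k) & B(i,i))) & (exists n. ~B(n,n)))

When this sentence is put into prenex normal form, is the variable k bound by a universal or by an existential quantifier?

Drive negations inward (¬∀x A ≡ ∃x ¬A, ¬∃x A ≡ ∀x ¬A, De Morgan for ∧/∨):
  (exists i. exists k. (~B(k,k) & B(i,i))) | (forall n. B(n,n))
Pull the quantifiers to the front (each side's bound variable is not free in the other side):
  exists i. exists k. forall n. (~B(k,k) & B(i,i) | B(n,n))
The quantifier exists k sits under an even number of negations, so it remains existential.

existential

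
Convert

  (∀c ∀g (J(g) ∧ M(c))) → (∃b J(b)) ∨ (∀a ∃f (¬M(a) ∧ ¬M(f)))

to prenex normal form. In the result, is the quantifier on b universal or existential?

existential

First replace A → B with ¬A ∨ B.
  ¬(∀c ∀g (J(g) ∧ M(c))) ∨ (∃b J(b)) ∨ (∀a ∃f (¬M(a) ∧ ¬M(f)))
Drive negations inward (¬∀x A ≡ ∃x ¬A, ¬∃x A ≡ ∀x ¬A, De Morgan for ∧/∨):
  (∃c ∃g (¬J(g) ∨ ¬M(c))) ∨ (∃b J(b)) ∨ (∀a ∃f (¬M(a) ∧ ¬M(f)))
All bound variables are already distinct, so no renaming is needed.
Extract every quantifier outward, since the variables are now distinct and don't occur free across branches:
  ∃c ∃g ∃b ∀a ∃f (¬J(g) ∨ ¬M(c) ∨ J(b) ∨ ¬M(a) ∧ ¬M(f))
The quantifier ∃b sits under an even number of negations (counting the antecedent side of each →), so it remains existential.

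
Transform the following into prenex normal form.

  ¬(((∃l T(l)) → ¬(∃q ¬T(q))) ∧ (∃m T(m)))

Rewrite implications/biconditionals: A → B as ¬A ∨ B.
  ¬((¬(∃l T(l)) ∨ ¬(∃q ¬T(q))) ∧ (∃m T(m)))
Drive negations inward (¬∀x A ≡ ∃x ¬A, ¬∃x A ≡ ∀x ¬A, De Morgan for ∧/∨):
  (∃l T(l)) ∧ (∃q ¬T(q)) ∨ (∀m ¬T(m))
Finally move all quantifiers to the prefix:
  ∃l ∃q ∀m (T(l) ∧ ¬T(q) ∨ ¬T(m))

∃l ∃q ∀m (T(l) ∧ ¬T(q) ∨ ¬T(m))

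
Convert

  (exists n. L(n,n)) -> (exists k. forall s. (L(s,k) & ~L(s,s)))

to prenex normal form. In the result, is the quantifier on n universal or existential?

First replace A → B with ¬A ∨ B.
  ~(exists n. L(n,n)) | (exists k. forall s. (L(s,k) & ~L(s,s)))
Move each ¬ inward, flipping quantifiers it crosses:
  (forall n. ~L(n,n)) | (exists k. forall s. (L(s,k) & ~L(s,s)))
All bound variables are already distinct, so no renaming is needed.
Extract every quantifier outward, since the variables are now distinct and don't occur free across branches:
  forall n. exists k. forall s. (~L(n,n) | L(s,k) & ~L(s,s))
The quantifier exists n sits under an odd number of negations (counting the antecedent side of each →), so it flips to forall n.

universal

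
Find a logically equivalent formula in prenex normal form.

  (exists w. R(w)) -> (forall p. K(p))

First replace A → B with ¬A ∨ B.
  ~(exists w. R(w)) | (forall p. K(p))
Drive negations inward (¬∀x A ≡ ∃x ¬A, ¬∃x A ≡ ∀x ¬A, De Morgan for ∧/∨):
  (forall w. ~R(w)) | (forall p. K(p))
All bound variables are already distinct, so no renaming is needed.
Extract every quantifier outward, since the variables are now distinct and don't occur free across branches:
  forall w. forall p. (~R(w) | K(p))

forall w. forall p. (~R(w) | K(p))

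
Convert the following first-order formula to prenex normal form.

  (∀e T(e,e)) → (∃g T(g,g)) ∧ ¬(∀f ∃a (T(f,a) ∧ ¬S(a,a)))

Eliminate → and ↔ using ¬ and ∨.
  ¬(∀e T(e,e)) ∨ (∃g T(g,g)) ∧ ¬(∀f ∃a (T(f,a) ∧ ¬S(a,a)))
Move each ¬ inward, flipping quantifiers it crosses:
  (∃e ¬T(e,e)) ∨ (∃g T(g,g)) ∧ (∃f ∀a (¬T(f,a) ∨ S(a,a)))
Finally move all quantifiers to the prefix:
  ∃e ∃g ∃f ∀a (¬T(e,e) ∨ T(g,g) ∧ (¬T(f,a) ∨ S(a,a)))

∃e ∃g ∃f ∀a (¬T(e,e) ∨ T(g,g) ∧ (¬T(f,a) ∨ S(a,a)))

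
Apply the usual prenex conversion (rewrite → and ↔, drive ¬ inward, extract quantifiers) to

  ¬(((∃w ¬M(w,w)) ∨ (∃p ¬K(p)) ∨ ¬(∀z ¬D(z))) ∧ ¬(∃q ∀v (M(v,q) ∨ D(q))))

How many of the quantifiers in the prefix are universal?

4

Push ¬ through the quantifiers and connectives to reach negation normal form:
  (∀w M(w,w)) ∧ (∀p K(p)) ∧ (∀z ¬D(z)) ∨ (∃q ∀v (M(v,q) ∨ D(q)))
All bound variables are already distinct, so no renaming is needed.
Pull the quantifiers to the front (each side's bound variable is not free in the other side):
  ∀w ∀p ∀z ∃q ∀v (M(w,w) ∧ K(p) ∧ ¬D(z) ∨ M(v,q) ∨ D(q))
The prefix is ∀w ∀p ∀z ∃q ∀v: 4 universal, 1 existential.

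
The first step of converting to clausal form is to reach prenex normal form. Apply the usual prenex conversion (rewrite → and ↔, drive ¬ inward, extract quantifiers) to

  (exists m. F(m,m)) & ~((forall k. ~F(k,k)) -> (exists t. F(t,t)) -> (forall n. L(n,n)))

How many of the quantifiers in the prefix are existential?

First replace A → B with ¬A ∨ B.
  (exists m. F(m,m)) & ~(~(forall k. ~F(k,k)) | ~(exists t. F(t,t)) | (forall n. L(n,n)))
Drive negations inward (¬∀x A ≡ ∃x ¬A, ¬∃x A ≡ ∀x ¬A, De Morgan for ∧/∨):
  (exists m. F(m,m)) & (forall k. ~F(k,k)) & (exists t. F(t,t)) & (exists n. ~L(n,n))
All bound variables are already distinct, so no renaming is needed.
Finally move all quantifiers to the prefix:
  exists m. forall k. exists t. exists n. (F(m,m) & ~F(k,k) & F(t,t) & ~L(n,n))
The prefix is exists m forall k exists t exists n: 1 universal, 3 existential.

3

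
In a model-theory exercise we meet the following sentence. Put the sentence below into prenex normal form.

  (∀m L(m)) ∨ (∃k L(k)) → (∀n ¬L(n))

Rewrite implications/biconditionals: A → B as ¬A ∨ B.
  ¬((∀m L(m)) ∨ (∃k L(k))) ∨ (∀n ¬L(n))
Drive negations inward (¬∀x A ≡ ∃x ¬A, ¬∃x A ≡ ∀x ¬A, De Morgan for ∧/∨):
  (∃m ¬L(m)) ∧ (∀k ¬L(k)) ∨ (∀n ¬L(n))
Extract every quantifier outward, since the variables are now distinct and don't occur free across branches:
  ∃m ∀k ∀n (¬L(m) ∧ ¬L(k) ∨ ¬L(n))

∃m ∀k ∀n (¬L(m) ∧ ¬L(k) ∨ ¬L(n))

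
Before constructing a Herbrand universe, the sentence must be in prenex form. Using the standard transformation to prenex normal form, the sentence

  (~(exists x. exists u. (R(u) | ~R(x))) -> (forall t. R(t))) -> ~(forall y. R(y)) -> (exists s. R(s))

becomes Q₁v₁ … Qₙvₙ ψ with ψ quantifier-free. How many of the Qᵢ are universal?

3

Eliminate → and ↔ using ¬ and ∨.
  ~(~~(exists x. exists u. (R(u) | ~R(x))) | (forall t. R(t))) | ~~(forall y. R(y)) | (exists s. R(s))
Push ¬ through the quantifiers and connectives to reach negation normal form:
  (forall x. forall u. (~R(u) & R(x))) & (exists t. ~R(t)) | (forall y. R(y)) | (exists s. R(s))
Pull the quantifiers to the front (each side's bound variable is not free in the other side):
  forall x. forall u. exists t. forall y. exists s. (~R(u) & R(x) & ~R(t) | R(y) | R(s))
The prefix is forall x forall u exists t forall y exists s: 3 universal, 2 existential.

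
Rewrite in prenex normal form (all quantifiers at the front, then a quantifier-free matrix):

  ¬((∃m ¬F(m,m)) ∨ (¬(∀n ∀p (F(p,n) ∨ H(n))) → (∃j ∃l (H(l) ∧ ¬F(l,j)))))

∀m ∃n ∃p ∀j ∀l (F(m,m) ∧ ¬F(p,n) ∧ ¬H(n) ∧ (¬H(l) ∨ F(l,j)))

Eliminate → and ↔ using ¬ and ∨.
  ¬((∃m ¬F(m,m)) ∨ ¬¬(∀n ∀p (F(p,n) ∨ H(n))) ∨ (∃j ∃l (H(l) ∧ ¬F(l,j))))
Push ¬ through the quantifiers and connectives to reach negation normal form:
  (∀m F(m,m)) ∧ (∃n ∃p (¬F(p,n) ∧ ¬H(n))) ∧ (∀j ∀l (¬H(l) ∨ F(l,j)))
Extract every quantifier outward, since the variables are now distinct and don't occur free across branches:
  ∀m ∃n ∃p ∀j ∀l (F(m,m) ∧ ¬F(p,n) ∧ ¬H(n) ∧ (¬H(l) ∨ F(l,j)))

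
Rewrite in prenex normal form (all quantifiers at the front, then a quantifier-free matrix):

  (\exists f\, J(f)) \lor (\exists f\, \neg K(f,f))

Standardize variables apart so no two quantifiers bind the same name: f↦u1.
  (\exists f\, J(f)) \lor (\exists u1\, \neg K(u1,u1))
Extract every quantifier outward, since the variables are now distinct and don't occur free across branches:
  \exists f\, \exists u1\, (J(f) \lor \neg K(u1,u1))

\exists f\, \exists u1\, (J(f) \lor \neg K(u1,u1))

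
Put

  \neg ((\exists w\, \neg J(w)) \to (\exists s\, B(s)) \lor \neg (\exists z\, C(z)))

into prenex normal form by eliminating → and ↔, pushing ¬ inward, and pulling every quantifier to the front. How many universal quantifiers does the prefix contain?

1

First replace A → B with ¬A ∨ B.
  \neg (\neg (\exists w\, \neg J(w)) \lor (\exists s\, B(s)) \lor \neg (\exists z\, C(z)))
Move each ¬ inward, flipping quantifiers it crosses:
  (\exists w\, \neg J(w)) \land (\forall s\, \neg B(s)) \land (\exists z\, C(z))
All bound variables are already distinct, so no renaming is needed.
Extract every quantifier outward, since the variables are now distinct and don't occur free across branches:
  \exists w\, \forall s\, \exists z\, (\neg J(w) \land \neg B(s) \land C(z))
The prefix is \exists w \forall s \exists z: 1 universal, 2 existential.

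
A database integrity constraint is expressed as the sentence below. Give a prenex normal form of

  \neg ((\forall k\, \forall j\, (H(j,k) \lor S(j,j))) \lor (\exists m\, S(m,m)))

\exists k\, \exists j\, \forall m\, (\neg H(j,k) \land \neg S(j,j) \land \neg S(m,m))

Push ¬ through the quantifiers and connectives to reach negation normal form:
  (\exists k\, \exists j\, (\neg H(j,k) \land \neg S(j,j))) \land (\forall m\, \neg S(m,m))
Extract every quantifier outward, since the variables are now distinct and don't occur free across branches:
  \exists k\, \exists j\, \forall m\, (\neg H(j,k) \land \neg S(j,j) \land \neg S(m,m))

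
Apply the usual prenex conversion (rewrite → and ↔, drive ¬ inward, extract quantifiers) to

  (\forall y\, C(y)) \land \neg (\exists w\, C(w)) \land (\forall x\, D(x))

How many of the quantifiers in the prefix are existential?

Push ¬ through the quantifiers and connectives to reach negation normal form:
  (\forall y\, C(y)) \land (\forall w\, \neg C(w)) \land (\forall x\, D(x))
Pull the quantifiers to the front (each side's bound variable is not free in the other side):
  \forall y\, \forall w\, \forall x\, (C(y) \land \neg C(w) \land D(x))
The prefix is \forall y \forall w \forall x: 3 universal, 0 existential.

0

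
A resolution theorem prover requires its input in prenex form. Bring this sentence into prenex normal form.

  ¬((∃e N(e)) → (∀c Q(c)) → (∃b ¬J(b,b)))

First replace A → B with ¬A ∨ B.
  ¬(¬(∃e N(e)) ∨ ¬(∀c Q(c)) ∨ (∃b ¬J(b,b)))
Drive negations inward (¬∀x A ≡ ∃x ¬A, ¬∃x A ≡ ∀x ¬A, De Morgan for ∧/∨):
  (∃e N(e)) ∧ (∀c Q(c)) ∧ (∀b J(b,b))
All bound variables are already distinct, so no renaming is needed.
Extract every quantifier outward, since the variables are now distinct and don't occur free across branches:
  ∃e ∀c ∀b (N(e) ∧ Q(c) ∧ J(b,b))

∃e ∀c ∀b (N(e) ∧ Q(c) ∧ J(b,b))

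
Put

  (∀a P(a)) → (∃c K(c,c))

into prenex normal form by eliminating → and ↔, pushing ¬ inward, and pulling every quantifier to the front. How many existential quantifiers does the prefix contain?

First replace A → B with ¬A ∨ B.
  ¬(∀a P(a)) ∨ (∃c K(c,c))
Move each ¬ inward, flipping quantifiers it crosses:
  (∃a ¬P(a)) ∨ (∃c K(c,c))
Pull the quantifiers to the front (each side's bound variable is not free in the other side):
  ∃a ∃c (¬P(a) ∨ K(c,c))
The prefix is ∃a ∃c: 0 universal, 2 existential.

2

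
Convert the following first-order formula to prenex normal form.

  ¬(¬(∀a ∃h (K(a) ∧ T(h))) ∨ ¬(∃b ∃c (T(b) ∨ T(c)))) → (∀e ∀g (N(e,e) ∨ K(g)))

∃a ∀h ∀b ∀c ∀e ∀g (¬K(a) ∨ ¬T(h) ∨ ¬T(b) ∧ ¬T(c) ∨ N(e,e) ∨ K(g))

Rewrite implications/biconditionals: A → B as ¬A ∨ B.
  ¬¬(¬(∀a ∃h (K(a) ∧ T(h))) ∨ ¬(∃b ∃c (T(b) ∨ T(c)))) ∨ (∀e ∀g (N(e,e) ∨ K(g)))
Push ¬ through the quantifiers and connectives to reach negation normal form:
  (∃a ∀h (¬K(a) ∨ ¬T(h))) ∨ (∀b ∀c (¬T(b) ∧ ¬T(c))) ∨ (∀e ∀g (N(e,e) ∨ K(g)))
All bound variables are already distinct, so no renaming is needed.
Extract every quantifier outward, since the variables are now distinct and don't occur free across branches:
  ∃a ∀h ∀b ∀c ∀e ∀g (¬K(a) ∨ ¬T(h) ∨ ¬T(b) ∧ ¬T(c) ∨ N(e,e) ∨ K(g))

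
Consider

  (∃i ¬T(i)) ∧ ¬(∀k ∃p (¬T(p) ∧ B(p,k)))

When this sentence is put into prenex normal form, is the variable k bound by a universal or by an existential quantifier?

existential

Push ¬ through the quantifiers and connectives to reach negation normal form:
  (∃i ¬T(i)) ∧ (∃k ∀p (T(p) ∨ ¬B(p,k)))
All bound variables are already distinct, so no renaming is needed.
Extract every quantifier outward, since the variables are now distinct and don't occur free across branches:
  ∃i ∃k ∀p (¬T(i) ∧ (T(p) ∨ ¬B(p,k)))
The quantifier ∀k sits under an odd number of negations, so it flips to ∃k.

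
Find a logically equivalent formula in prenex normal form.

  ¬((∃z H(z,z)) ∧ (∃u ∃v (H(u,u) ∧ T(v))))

∀z ∀u ∀v (¬H(z,z) ∨ ¬H(u,u) ∨ ¬T(v))

Push ¬ through the quantifiers and connectives to reach negation normal form:
  (∀z ¬H(z,z)) ∨ (∀u ∀v (¬H(u,u) ∨ ¬T(v)))
Finally move all quantifiers to the prefix:
  ∀z ∀u ∀v (¬H(z,z) ∨ ¬H(u,u) ∨ ¬T(v))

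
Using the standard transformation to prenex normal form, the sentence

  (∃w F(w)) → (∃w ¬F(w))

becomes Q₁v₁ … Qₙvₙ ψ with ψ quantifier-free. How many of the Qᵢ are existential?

1

Rewrite implications/biconditionals: A → B as ¬A ∨ B.
  ¬(∃w F(w)) ∨ (∃w ¬F(w))
Move each ¬ inward, flipping quantifiers it crosses:
  (∀w ¬F(w)) ∨ (∃w ¬F(w))
Rename bound variables to avoid capture: w↦x1.
  (∀w ¬F(w)) ∨ (∃x1 ¬F(x1))
Finally move all quantifiers to the prefix:
  ∀w ∃x1 (¬F(w) ∨ ¬F(x1))
The prefix is ∀w ∃x1: 1 universal, 1 existential.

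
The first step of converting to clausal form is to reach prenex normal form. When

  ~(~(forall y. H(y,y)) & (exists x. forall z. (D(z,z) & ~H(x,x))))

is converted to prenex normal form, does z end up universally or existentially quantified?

existential

Push ¬ through the quantifiers and connectives to reach negation normal form:
  (forall y. H(y,y)) | (forall x. exists z. (~D(z,z) | H(x,x)))
All bound variables are already distinct, so no renaming is needed.
Finally move all quantifiers to the prefix:
  forall y. forall x. exists z. (H(y,y) | ~D(z,z) | H(x,x))
The quantifier forall z sits under an odd number of negations, so it flips to exists z.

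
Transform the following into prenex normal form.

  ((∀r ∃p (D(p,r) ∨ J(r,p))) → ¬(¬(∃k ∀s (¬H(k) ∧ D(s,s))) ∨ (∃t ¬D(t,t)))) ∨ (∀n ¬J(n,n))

Rewrite implications/biconditionals: A → B as ¬A ∨ B.
  ¬(∀r ∃p (D(p,r) ∨ J(r,p))) ∨ ¬(¬(∃k ∀s (¬H(k) ∧ D(s,s))) ∨ (∃t ¬D(t,t))) ∨ (∀n ¬J(n,n))
Move each ¬ inward, flipping quantifiers it crosses:
  (∃r ∀p (¬D(p,r) ∧ ¬J(r,p))) ∨ (∃k ∀s (¬H(k) ∧ D(s,s))) ∧ (∀t D(t,t)) ∨ (∀n ¬J(n,n))
All bound variables are already distinct, so no renaming is needed.
Extract every quantifier outward, since the variables are now distinct and don't occur free across branches:
  ∃r ∀p ∃k ∀s ∀t ∀n (¬D(p,r) ∧ ¬J(r,p) ∨ ¬H(k) ∧ D(s,s) ∧ D(t,t) ∨ ¬J(n,n))

∃r ∀p ∃k ∀s ∀t ∀n (¬D(p,r) ∧ ¬J(r,p) ∨ ¬H(k) ∧ D(s,s) ∧ D(t,t) ∨ ¬J(n,n))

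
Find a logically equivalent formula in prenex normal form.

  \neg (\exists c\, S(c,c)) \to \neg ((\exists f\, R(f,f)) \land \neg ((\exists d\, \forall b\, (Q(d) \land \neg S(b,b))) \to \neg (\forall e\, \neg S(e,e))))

Eliminate → and ↔ using ¬ and ∨.
  \neg \neg (\exists c\, S(c,c)) \lor \neg ((\exists f\, R(f,f)) \land \neg (\neg (\exists d\, \forall b\, (Q(d) \land \neg S(b,b))) \lor \neg (\forall e\, \neg S(e,e))))
Move each ¬ inward, flipping quantifiers it crosses:
  (\exists c\, S(c,c)) \lor (\forall f\, \neg R(f,f)) \lor (\forall d\, \exists b\, (\neg Q(d) \lor S(b,b))) \lor (\exists e\, S(e,e))
All bound variables are already distinct, so no renaming is needed.
Finally move all quantifiers to the prefix:
  \exists c\, \forall f\, \forall d\, \exists b\, \exists e\, (S(c,c) \lor \neg R(f,f) \lor \neg Q(d) \lor S(b,b) \lor S(e,e))

\exists c\, \forall f\, \forall d\, \exists b\, \exists e\, (S(c,c) \lor \neg R(f,f) \lor \neg Q(d) \lor S(b,b) \lor S(e,e))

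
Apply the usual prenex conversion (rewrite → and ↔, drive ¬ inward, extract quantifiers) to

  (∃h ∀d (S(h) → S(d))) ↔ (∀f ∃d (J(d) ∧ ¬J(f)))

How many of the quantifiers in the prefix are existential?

4

Eliminate → and ↔ using ¬ and ∨; A ↔ B as (¬A ∨ B) ∧ (¬B ∨ A).
  (¬(∃h ∀d (¬S(h) ∨ S(d))) ∨ (∀f ∃d (J(d) ∧ ¬J(f)))) ∧ (¬(∀f ∃d (J(d) ∧ ¬J(f))) ∨ (∃h ∀d (¬S(h) ∨ S(d))))
Move each ¬ inward, flipping quantifiers it crosses:
  ((∀h ∃d (S(h) ∧ ¬S(d))) ∨ (∀f ∃d (J(d) ∧ ¬J(f)))) ∧ ((∃f ∀d (¬J(d) ∨ J(f))) ∨ (∃h ∀d (¬S(h) ∨ S(d))))
Give each quantifier a distinct variable: d↦y1, f↦a, d↦x, h↦z, d↦w.
  ((∀h ∃d (S(h) ∧ ¬S(d))) ∨ (∀f ∃y1 (J(y1) ∧ ¬J(f)))) ∧ ((∃a ∀x (¬J(x) ∨ J(a))) ∨ (∃z ∀w (¬S(z) ∨ S(w))))
Finally move all quantifiers to the prefix:
  ∀h ∃d ∀f ∃y1 ∃a ∀x ∃z ∀w ((S(h) ∧ ¬S(d) ∨ J(y1) ∧ ¬J(f)) ∧ (¬J(x) ∨ J(a) ∨ ¬S(z) ∨ S(w)))
The prefix is ∀h ∃d ∀f ∃y1 ∃a ∀x ∃z ∀w: 4 universal, 4 existential.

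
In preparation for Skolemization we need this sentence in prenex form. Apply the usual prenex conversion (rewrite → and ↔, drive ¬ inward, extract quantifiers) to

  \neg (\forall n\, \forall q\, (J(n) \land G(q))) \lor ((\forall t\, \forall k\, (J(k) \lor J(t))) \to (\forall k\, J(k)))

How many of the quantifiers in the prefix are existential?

4

Rewrite implications/biconditionals: A → B as ¬A ∨ B.
  \neg (\forall n\, \forall q\, (J(n) \land G(q))) \lor \neg (\forall t\, \forall k\, (J(k) \lor J(t))) \lor (\forall k\, J(k))
Move each ¬ inward, flipping quantifiers it crosses:
  (\exists n\, \exists q\, (\neg J(n) \lor \neg G(q))) \lor (\exists t\, \exists k\, (\neg J(k) \land \neg J(t))) \lor (\forall k\, J(k))
Give each quantifier a distinct variable: k↦u1.
  (\exists n\, \exists q\, (\neg J(n) \lor \neg G(q))) \lor (\exists t\, \exists k\, (\neg J(k) \land \neg J(t))) \lor (\forall u1\, J(u1))
Pull the quantifiers to the front (each side's bound variable is not free in the other side):
  \exists n\, \exists q\, \exists t\, \exists k\, \forall u1\, (\neg J(n) \lor \neg G(q) \lor \neg J(k) \land \neg J(t) \lor J(u1))
The prefix is \exists n \exists q \exists t \exists k \forall u1: 1 universal, 4 existential.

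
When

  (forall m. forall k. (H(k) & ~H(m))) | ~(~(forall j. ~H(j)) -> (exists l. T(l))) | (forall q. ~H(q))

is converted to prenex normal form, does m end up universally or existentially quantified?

First replace A → B with ¬A ∨ B.
  (forall m. forall k. (H(k) & ~H(m))) | ~(~~(forall j. ~H(j)) | (exists l. T(l))) | (forall q. ~H(q))
Drive negations inward (¬∀x A ≡ ∃x ¬A, ¬∃x A ≡ ∀x ¬A, De Morgan for ∧/∨):
  (forall m. forall k. (H(k) & ~H(m))) | (exists j. H(j)) & (forall l. ~T(l)) | (forall q. ~H(q))
All bound variables are already distinct, so no renaming is needed.
Pull the quantifiers to the front (each side's bound variable is not free in the other side):
  forall m. forall k. exists j. forall l. forall q. (H(k) & ~H(m) | H(j) & ~T(l) | ~H(q))
The quantifier forall m sits under an even number of negations (counting the antecedent side of each →), so it remains universal.

universal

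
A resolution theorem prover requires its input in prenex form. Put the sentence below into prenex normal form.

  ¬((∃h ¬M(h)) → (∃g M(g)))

Rewrite implications/biconditionals: A → B as ¬A ∨ B.
  ¬(¬(∃h ¬M(h)) ∨ (∃g M(g)))
Move each ¬ inward, flipping quantifiers it crosses:
  (∃h ¬M(h)) ∧ (∀g ¬M(g))
All bound variables are already distinct, so no renaming is needed.
Pull the quantifiers to the front (each side's bound variable is not free in the other side):
  ∃h ∀g (¬M(h) ∧ ¬M(g))

∃h ∀g (¬M(h) ∧ ¬M(g))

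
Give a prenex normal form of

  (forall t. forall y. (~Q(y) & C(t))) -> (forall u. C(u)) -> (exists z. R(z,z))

First replace A → B with ¬A ∨ B.
  ~(forall t. forall y. (~Q(y) & C(t))) | ~(forall u. C(u)) | (exists z. R(z,z))
Push ¬ through the quantifiers and connectives to reach negation normal form:
  (exists t. exists y. (Q(y) | ~C(t))) | (exists u. ~C(u)) | (exists z. R(z,z))
All bound variables are already distinct, so no renaming is needed.
Extract every quantifier outward, since the variables are now distinct and don't occur free across branches:
  exists t. exists y. exists u. exists z. (Q(y) | ~C(t) | ~C(u) | R(z,z))

exists t. exists y. exists u. exists z. (Q(y) | ~C(t) | ~C(u) | R(z,z))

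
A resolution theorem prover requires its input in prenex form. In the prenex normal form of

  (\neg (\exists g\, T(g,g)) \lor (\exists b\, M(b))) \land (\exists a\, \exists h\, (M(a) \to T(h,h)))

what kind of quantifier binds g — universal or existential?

Eliminate → and ↔ using ¬ and ∨.
  (\neg (\exists g\, T(g,g)) \lor (\exists b\, M(b))) \land (\exists a\, \exists h\, (\neg M(a) \lor T(h,h)))
Drive negations inward (¬∀x A ≡ ∃x ¬A, ¬∃x A ≡ ∀x ¬A, De Morgan for ∧/∨):
  ((\forall g\, \neg T(g,g)) \lor (\exists b\, M(b))) \land (\exists a\, \exists h\, (\neg M(a) \lor T(h,h)))
Pull the quantifiers to the front (each side's bound variable is not free in the other side):
  \forall g\, \exists b\, \exists a\, \exists h\, ((\neg T(g,g) \lor M(b)) \land (\neg M(a) \lor T(h,h)))
The quantifier \exists g sits under an odd number of negations (counting the antecedent side of each →), so it flips to \forall g.

universal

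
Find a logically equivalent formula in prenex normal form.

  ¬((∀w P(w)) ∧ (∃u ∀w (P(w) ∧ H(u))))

Drive negations inward (¬∀x A ≡ ∃x ¬A, ¬∃x A ≡ ∀x ¬A, De Morgan for ∧/∨):
  (∃w ¬P(w)) ∨ (∀u ∃w (¬P(w) ∨ ¬H(u)))
Give each quantifier a distinct variable: w↦t.
  (∃w ¬P(w)) ∨ (∀u ∃t (¬P(t) ∨ ¬H(u)))
Extract every quantifier outward, since the variables are now distinct and don't occur free across branches:
  ∃w ∀u ∃t (¬P(w) ∨ ¬P(t) ∨ ¬H(u))

∃w ∀u ∃t (¬P(w) ∨ ¬P(t) ∨ ¬H(u))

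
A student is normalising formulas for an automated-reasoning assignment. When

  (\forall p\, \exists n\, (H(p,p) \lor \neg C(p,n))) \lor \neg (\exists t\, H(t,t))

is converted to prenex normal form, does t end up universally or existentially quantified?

Drive negations inward (¬∀x A ≡ ∃x ¬A, ¬∃x A ≡ ∀x ¬A, De Morgan for ∧/∨):
  (\forall p\, \exists n\, (H(p,p) \lor \neg C(p,n))) \lor (\forall t\, \neg H(t,t))
All bound variables are already distinct, so no renaming is needed.
Pull the quantifiers to the front (each side's bound variable is not free in the other side):
  \forall p\, \exists n\, \forall t\, (H(p,p) \lor \neg C(p,n) \lor \neg H(t,t))
The quantifier \exists t sits under an odd number of negations, so it flips to \forall t.

universal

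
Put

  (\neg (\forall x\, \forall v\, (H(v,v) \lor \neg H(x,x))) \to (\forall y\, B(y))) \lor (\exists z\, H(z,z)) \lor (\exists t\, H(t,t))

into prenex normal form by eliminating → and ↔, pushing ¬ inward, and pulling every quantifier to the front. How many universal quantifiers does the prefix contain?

Rewrite implications/biconditionals: A → B as ¬A ∨ B.
  \neg \neg (\forall x\, \forall v\, (H(v,v) \lor \neg H(x,x))) \lor (\forall y\, B(y)) \lor (\exists z\, H(z,z)) \lor (\exists t\, H(t,t))
Move each ¬ inward, flipping quantifiers it crosses:
  (\forall x\, \forall v\, (H(v,v) \lor \neg H(x,x))) \lor (\forall y\, B(y)) \lor (\exists z\, H(z,z)) \lor (\exists t\, H(t,t))
Extract every quantifier outward, since the variables are now distinct and don't occur free across branches:
  \forall x\, \forall v\, \forall y\, \exists z\, \exists t\, (H(v,v) \lor \neg H(x,x) \lor B(y) \lor H(z,z) \lor H(t,t))
The prefix is \forall x \forall v \forall y \exists z \exists t: 3 universal, 2 existential.

3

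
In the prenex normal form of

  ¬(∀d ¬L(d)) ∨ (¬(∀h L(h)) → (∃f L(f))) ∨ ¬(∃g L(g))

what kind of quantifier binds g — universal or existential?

universal

First replace A → B with ¬A ∨ B.
  ¬(∀d ¬L(d)) ∨ ¬¬(∀h L(h)) ∨ (∃f L(f)) ∨ ¬(∃g L(g))
Push ¬ through the quantifiers and connectives to reach negation normal form:
  (∃d L(d)) ∨ (∀h L(h)) ∨ (∃f L(f)) ∨ (∀g ¬L(g))
All bound variables are already distinct, so no renaming is needed.
Finally move all quantifiers to the prefix:
  ∃d ∀h ∃f ∀g (L(d) ∨ L(h) ∨ L(f) ∨ ¬L(g))
The quantifier ∃g sits under an odd number of negations (counting the antecedent side of each →), so it flips to ∀g.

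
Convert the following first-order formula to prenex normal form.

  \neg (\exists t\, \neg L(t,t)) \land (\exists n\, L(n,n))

\forall t\, \exists n\, (L(t,t) \land L(n,n))

Push ¬ through the quantifiers and connectives to reach negation normal form:
  (\forall t\, L(t,t)) \land (\exists n\, L(n,n))
All bound variables are already distinct, so no renaming is needed.
Pull the quantifiers to the front (each side's bound variable is not free in the other side):
  \forall t\, \exists n\, (L(t,t) \land L(n,n))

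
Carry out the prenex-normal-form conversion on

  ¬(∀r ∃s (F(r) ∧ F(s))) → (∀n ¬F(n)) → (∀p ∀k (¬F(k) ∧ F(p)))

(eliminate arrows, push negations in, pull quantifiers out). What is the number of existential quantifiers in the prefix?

2

First replace A → B with ¬A ∨ B.
  ¬¬(∀r ∃s (F(r) ∧ F(s))) ∨ ¬(∀n ¬F(n)) ∨ (∀p ∀k (¬F(k) ∧ F(p)))
Move each ¬ inward, flipping quantifiers it crosses:
  (∀r ∃s (F(r) ∧ F(s))) ∨ (∃n F(n)) ∨ (∀p ∀k (¬F(k) ∧ F(p)))
All bound variables are already distinct, so no renaming is needed.
Pull the quantifiers to the front (each side's bound variable is not free in the other side):
  ∀r ∃s ∃n ∀p ∀k (F(r) ∧ F(s) ∨ F(n) ∨ ¬F(k) ∧ F(p))
The prefix is ∀r ∃s ∃n ∀p ∀k: 3 universal, 2 existential.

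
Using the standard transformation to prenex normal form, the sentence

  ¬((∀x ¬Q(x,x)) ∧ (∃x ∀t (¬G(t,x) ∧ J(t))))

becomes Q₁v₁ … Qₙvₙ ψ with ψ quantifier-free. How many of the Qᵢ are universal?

Push ¬ through the quantifiers and connectives to reach negation normal form:
  (∃x Q(x,x)) ∨ (∀x ∃t (G(t,x) ∨ ¬J(t)))
Rename bound variables to avoid capture: x↦s.
  (∃x Q(x,x)) ∨ (∀s ∃t (G(t,s) ∨ ¬J(t)))
Finally move all quantifiers to the prefix:
  ∃x ∀s ∃t (Q(x,x) ∨ G(t,s) ∨ ¬J(t))
The prefix is ∃x ∀s ∃t: 1 universal, 2 existential.

1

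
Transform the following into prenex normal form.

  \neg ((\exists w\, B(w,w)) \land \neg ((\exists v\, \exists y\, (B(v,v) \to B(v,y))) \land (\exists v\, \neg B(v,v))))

\forall w\, \exists v\, \exists y\, \exists p\, (\neg B(w,w) \lor (\neg B(v,v) \lor B(v,y)) \land \neg B(p,p))

First replace A → B with ¬A ∨ B.
  \neg ((\exists w\, B(w,w)) \land \neg ((\exists v\, \exists y\, (\neg B(v,v) \lor B(v,y))) \land (\exists v\, \neg B(v,v))))
Drive negations inward (¬∀x A ≡ ∃x ¬A, ¬∃x A ≡ ∀x ¬A, De Morgan for ∧/∨):
  (\forall w\, \neg B(w,w)) \lor (\exists v\, \exists y\, (\neg B(v,v) \lor B(v,y))) \land (\exists v\, \neg B(v,v))
Standardize variables apart so no two quantifiers bind the same name: v↦p.
  (\forall w\, \neg B(w,w)) \lor (\exists v\, \exists y\, (\neg B(v,v) \lor B(v,y))) \land (\exists p\, \neg B(p,p))
Pull the quantifiers to the front (each side's bound variable is not free in the other side):
  \forall w\, \exists v\, \exists y\, \exists p\, (\neg B(w,w) \lor (\neg B(v,v) \lor B(v,y)) \land \neg B(p,p))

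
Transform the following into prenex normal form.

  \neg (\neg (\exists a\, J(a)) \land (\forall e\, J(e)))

\exists a\, \exists e\, (J(a) \lor \neg J(e))

Push ¬ through the quantifiers and connectives to reach negation normal form:
  (\exists a\, J(a)) \lor (\exists e\, \neg J(e))
All bound variables are already distinct, so no renaming is needed.
Extract every quantifier outward, since the variables are now distinct and don't occur free across branches:
  \exists a\, \exists e\, (J(a) \lor \neg J(e))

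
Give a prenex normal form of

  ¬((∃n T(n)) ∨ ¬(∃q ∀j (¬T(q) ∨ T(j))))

Push ¬ through the quantifiers and connectives to reach negation normal form:
  (∀n ¬T(n)) ∧ (∃q ∀j (¬T(q) ∨ T(j)))
All bound variables are already distinct, so no renaming is needed.
Extract every quantifier outward, since the variables are now distinct and don't occur free across branches:
  ∀n ∃q ∀j (¬T(n) ∧ (¬T(q) ∨ T(j)))

∀n ∃q ∀j (¬T(n) ∧ (¬T(q) ∨ T(j)))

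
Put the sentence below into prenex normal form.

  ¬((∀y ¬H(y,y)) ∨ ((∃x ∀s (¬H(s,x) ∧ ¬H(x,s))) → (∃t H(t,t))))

First replace A → B with ¬A ∨ B.
  ¬((∀y ¬H(y,y)) ∨ ¬(∃x ∀s (¬H(s,x) ∧ ¬H(x,s))) ∨ (∃t H(t,t)))
Drive negations inward (¬∀x A ≡ ∃x ¬A, ¬∃x A ≡ ∀x ¬A, De Morgan for ∧/∨):
  (∃y H(y,y)) ∧ (∃x ∀s (¬H(s,x) ∧ ¬H(x,s))) ∧ (∀t ¬H(t,t))
Pull the quantifiers to the front (each side's bound variable is not free in the other side):
  ∃y ∃x ∀s ∀t (H(y,y) ∧ ¬H(s,x) ∧ ¬H(x,s) ∧ ¬H(t,t))

∃y ∃x ∀s ∀t (H(y,y) ∧ ¬H(s,x) ∧ ¬H(x,s) ∧ ¬H(t,t))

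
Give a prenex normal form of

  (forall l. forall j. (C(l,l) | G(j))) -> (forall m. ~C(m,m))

Eliminate → and ↔ using ¬ and ∨.
  ~(forall l. forall j. (C(l,l) | G(j))) | (forall m. ~C(m,m))
Push ¬ through the quantifiers and connectives to reach negation normal form:
  (exists l. exists j. (~C(l,l) & ~G(j))) | (forall m. ~C(m,m))
All bound variables are already distinct, so no renaming is needed.
Extract every quantifier outward, since the variables are now distinct and don't occur free across branches:
  exists l. exists j. forall m. (~C(l,l) & ~G(j) | ~C(m,m))

exists l. exists j. forall m. (~C(l,l) & ~G(j) | ~C(m,m))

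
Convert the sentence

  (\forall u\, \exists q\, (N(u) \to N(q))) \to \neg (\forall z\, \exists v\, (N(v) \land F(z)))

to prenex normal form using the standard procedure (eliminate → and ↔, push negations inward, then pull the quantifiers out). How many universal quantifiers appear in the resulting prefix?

2

Rewrite implications/biconditionals: A → B as ¬A ∨ B.
  \neg (\forall u\, \exists q\, (\neg N(u) \lor N(q))) \lor \neg (\forall z\, \exists v\, (N(v) \land F(z)))
Drive negations inward (¬∀x A ≡ ∃x ¬A, ¬∃x A ≡ ∀x ¬A, De Morgan for ∧/∨):
  (\exists u\, \forall q\, (N(u) \land \neg N(q))) \lor (\exists z\, \forall v\, (\neg N(v) \lor \neg F(z)))
Pull the quantifiers to the front (each side's bound variable is not free in the other side):
  \exists u\, \forall q\, \exists z\, \forall v\, (N(u) \land \neg N(q) \lor \neg N(v) \lor \neg F(z))
The prefix is \exists u \forall q \exists z \forall v: 2 universal, 2 existential.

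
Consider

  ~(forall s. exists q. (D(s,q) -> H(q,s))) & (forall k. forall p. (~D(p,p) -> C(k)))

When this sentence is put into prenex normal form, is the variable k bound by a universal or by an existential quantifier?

universal

Rewrite implications/biconditionals: A → B as ¬A ∨ B.
  ~(forall s. exists q. (~D(s,q) | H(q,s))) & (forall k. forall p. (~~D(p,p) | C(k)))
Push ¬ through the quantifiers and connectives to reach negation normal form:
  (exists s. forall q. (D(s,q) & ~H(q,s))) & (forall k. forall p. (D(p,p) | C(k)))
Pull the quantifiers to the front (each side's bound variable is not free in the other side):
  exists s. forall q. forall k. forall p. (D(s,q) & ~H(q,s) & (D(p,p) | C(k)))
The quantifier forall k sits under an even number of negations (counting the antecedent side of each →), so it remains universal.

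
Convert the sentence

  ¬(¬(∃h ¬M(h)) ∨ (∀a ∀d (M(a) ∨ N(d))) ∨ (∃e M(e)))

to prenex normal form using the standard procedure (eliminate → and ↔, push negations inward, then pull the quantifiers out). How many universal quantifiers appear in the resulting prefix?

1

Drive negations inward (¬∀x A ≡ ∃x ¬A, ¬∃x A ≡ ∀x ¬A, De Morgan for ∧/∨):
  (∃h ¬M(h)) ∧ (∃a ∃d (¬M(a) ∧ ¬N(d))) ∧ (∀e ¬M(e))
All bound variables are already distinct, so no renaming is needed.
Pull the quantifiers to the front (each side's bound variable is not free in the other side):
  ∃h ∃a ∃d ∀e (¬M(h) ∧ ¬M(a) ∧ ¬N(d) ∧ ¬M(e))
The prefix is ∃h ∃a ∃d ∀e: 1 universal, 3 existential.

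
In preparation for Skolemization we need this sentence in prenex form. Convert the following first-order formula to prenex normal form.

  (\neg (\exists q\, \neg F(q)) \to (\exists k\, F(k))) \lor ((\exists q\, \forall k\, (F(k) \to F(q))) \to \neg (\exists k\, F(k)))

Rewrite implications/biconditionals: A → B as ¬A ∨ B.
  \neg \neg (\exists q\, \neg F(q)) \lor (\exists k\, F(k)) \lor \neg (\exists q\, \forall k\, (\neg F(k) \lor F(q))) \lor \neg (\exists k\, F(k))
Move each ¬ inward, flipping quantifiers it crosses:
  (\exists q\, \neg F(q)) \lor (\exists k\, F(k)) \lor (\forall q\, \exists k\, (F(k) \land \neg F(q))) \lor (\forall k\, \neg F(k))
Give each quantifier a distinct variable: q↦x, k↦x1, k↦p.
  (\exists q\, \neg F(q)) \lor (\exists k\, F(k)) \lor (\forall x\, \exists x1\, (F(x1) \land \neg F(x))) \lor (\forall p\, \neg F(p))
Extract every quantifier outward, since the variables are now distinct and don't occur free across branches:
  \exists q\, \exists k\, \forall x\, \exists x1\, \forall p\, (\neg F(q) \lor F(k) \lor F(x1) \land \neg F(x) \lor \neg F(p))

\exists q\, \exists k\, \forall x\, \exists x1\, \forall p\, (\neg F(q) \lor F(k) \lor F(x1) \land \neg F(x) \lor \neg F(p))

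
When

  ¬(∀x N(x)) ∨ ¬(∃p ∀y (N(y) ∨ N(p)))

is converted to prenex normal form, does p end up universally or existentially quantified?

universal

Drive negations inward (¬∀x A ≡ ∃x ¬A, ¬∃x A ≡ ∀x ¬A, De Morgan for ∧/∨):
  (∃x ¬N(x)) ∨ (∀p ∃y (¬N(y) ∧ ¬N(p)))
All bound variables are already distinct, so no renaming is needed.
Finally move all quantifiers to the prefix:
  ∃x ∀p ∃y (¬N(x) ∨ ¬N(y) ∧ ¬N(p))
The quantifier ∃p sits under an odd number of negations, so it flips to ∀p.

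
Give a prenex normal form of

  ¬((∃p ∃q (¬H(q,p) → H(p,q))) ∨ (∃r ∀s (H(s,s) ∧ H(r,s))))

First replace A → B with ¬A ∨ B.
  ¬((∃p ∃q (¬¬H(q,p) ∨ H(p,q))) ∨ (∃r ∀s (H(s,s) ∧ H(r,s))))
Push ¬ through the quantifiers and connectives to reach negation normal form:
  (∀p ∀q (¬H(q,p) ∧ ¬H(p,q))) ∧ (∀r ∃s (¬H(s,s) ∨ ¬H(r,s)))
All bound variables are already distinct, so no renaming is needed.
Pull the quantifiers to the front (each side's bound variable is not free in the other side):
  ∀p ∀q ∀r ∃s (¬H(q,p) ∧ ¬H(p,q) ∧ (¬H(s,s) ∨ ¬H(r,s)))

∀p ∀q ∀r ∃s (¬H(q,p) ∧ ¬H(p,q) ∧ (¬H(s,s) ∨ ¬H(r,s)))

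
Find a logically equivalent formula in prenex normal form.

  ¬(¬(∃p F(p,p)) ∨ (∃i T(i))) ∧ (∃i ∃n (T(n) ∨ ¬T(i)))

∃p ∀i ∃z ∃n (F(p,p) ∧ ¬T(i) ∧ (T(n) ∨ ¬T(z)))

Push ¬ through the quantifiers and connectives to reach negation normal form:
  (∃p F(p,p)) ∧ (∀i ¬T(i)) ∧ (∃i ∃n (T(n) ∨ ¬T(i)))
Rename bound variables to avoid capture: i↦z.
  (∃p F(p,p)) ∧ (∀i ¬T(i)) ∧ (∃z ∃n (T(n) ∨ ¬T(z)))
Finally move all quantifiers to the prefix:
  ∃p ∀i ∃z ∃n (F(p,p) ∧ ¬T(i) ∧ (T(n) ∨ ¬T(z)))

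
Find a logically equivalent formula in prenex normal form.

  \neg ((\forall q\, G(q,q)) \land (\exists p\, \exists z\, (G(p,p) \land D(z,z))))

Push ¬ through the quantifiers and connectives to reach negation normal form:
  (\exists q\, \neg G(q,q)) \lor (\forall p\, \forall z\, (\neg G(p,p) \lor \neg D(z,z)))
All bound variables are already distinct, so no renaming is needed.
Pull the quantifiers to the front (each side's bound variable is not free in the other side):
  \exists q\, \forall p\, \forall z\, (\neg G(q,q) \lor \neg G(p,p) \lor \neg D(z,z))

\exists q\, \forall p\, \forall z\, (\neg G(q,q) \lor \neg G(p,p) \lor \neg D(z,z))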